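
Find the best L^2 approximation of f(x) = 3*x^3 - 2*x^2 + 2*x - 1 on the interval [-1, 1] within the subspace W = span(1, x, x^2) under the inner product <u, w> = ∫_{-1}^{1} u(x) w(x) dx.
g(x) = -2*x^2 + 19*x/5 - 1

The best approximation g ∈ W is the orthogonal projection of f onto W. Writing g = a_0 + a_1 x + a_2 x^2, the coefficients solve the normal equations G · a = b where
  G_{ij} = <φ_i, φ_j> and b_i = <f, φ_i>, with φ_0 = 1, φ_1 = x, φ_2 = x^2.
G =
  [2, 0, 2/3]
  [0, 2/3, 0]
  [2/3, 0, 2/5],
b = (-10/3, 38/15, -22/15).
Solving gives a_0 = -1, a_1 = 19/5, a_2 = -2, so
  g(x) = -2*x^2 + 19*x/5 - 1.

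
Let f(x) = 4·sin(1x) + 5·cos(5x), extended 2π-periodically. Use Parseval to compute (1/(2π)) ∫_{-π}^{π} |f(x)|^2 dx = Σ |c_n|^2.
Σ |c_n|^2 = 41/2

Expand |f|^2 and use orthogonality of {sin(nx), cos(mx)} on [-π, π]:
  ∫_{-π}^{π} sin(nx)^2 dx = π, ∫ cos(mx)^2 dx = π, and cross terms integrate to 0.
So ∫_{-π}^{π} f(x)^2 dx = 4^2 · π + 5^2 · π = (16 + 25)π.
Divide by 2π: (16 + 25)/2 = 41/2.
By Parseval, this equals Σ |c_n|^2.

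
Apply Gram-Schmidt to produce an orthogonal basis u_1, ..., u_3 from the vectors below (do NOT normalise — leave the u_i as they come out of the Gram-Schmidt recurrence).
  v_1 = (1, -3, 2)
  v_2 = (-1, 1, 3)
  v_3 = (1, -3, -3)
Orthogonal basis:
  u_1 = (1, -3, 2)
  u_2 = (-8/7, 10/7, 19/7)
  u_3 = (-11/15, -1/3, -2/15)

Apply the Gram-Schmidt recurrence
  u_1 = v_1
  u_i = v_i − Σ_{j<i} ((v_i · u_j) / (u_j · u_j)) · u_j.

Step by step this gives:
  u_1 = (1, -3, 2)
  u_2 = (-8/7, 10/7, 19/7)
  u_3 = (-11/15, -1/3, -2/15)

Orthogonality check:
  u_2 · u_1 = 0 (should be 0)
  u_3 · u_1 = 0 (should be 0)
  u_3 · u_2 = 0 (should be 0)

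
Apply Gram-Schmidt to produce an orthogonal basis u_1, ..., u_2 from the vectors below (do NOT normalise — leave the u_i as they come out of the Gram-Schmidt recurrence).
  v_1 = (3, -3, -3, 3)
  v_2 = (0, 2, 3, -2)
Orthogonal basis:
  u_1 = (3, -3, -3, 3)
  u_2 = (7/4, 1/4, 5/4, -1/4)

Apply the Gram-Schmidt recurrence
  u_1 = v_1
  u_i = v_i − Σ_{j<i} ((v_i · u_j) / (u_j · u_j)) · u_j.

Step by step this gives:
  u_1 = (3, -3, -3, 3)
  u_2 = (7/4, 1/4, 5/4, -1/4)

Orthogonality check:
  u_2 · u_1 = 0 (should be 0)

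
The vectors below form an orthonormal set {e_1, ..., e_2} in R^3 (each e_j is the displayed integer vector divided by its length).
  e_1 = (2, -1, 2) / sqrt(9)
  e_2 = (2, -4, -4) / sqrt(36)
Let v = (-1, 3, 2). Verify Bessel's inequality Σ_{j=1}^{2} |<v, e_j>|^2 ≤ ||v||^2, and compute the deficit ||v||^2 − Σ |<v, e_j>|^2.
Σ |<v, e_j>|^2 = 122/9; ||v||^2 = 14; deficit = 4/9

Write each e_j = u_j / sqrt(<u_j, u_j>) where u_j is the displayed integer vector. Then <v, e_j> = <v, u_j> / sqrt(<u_j, u_j>), so |<v, e_j>|^2 = <v, u_j>^2 / <u_j, u_j>.
Coefficients: <v, e_1> = -1/sqrt(9), <v, e_2> = -22/sqrt(36).
Square and sum: Σ |<v, e_j>|^2 = 122/9.
Compute ||v||^2 = v·v = 14.
Deficit = 14 − 122/9 = 4/9 ≥ 0, confirming Bessel's inequality. (The deficit equals ||v − Σ <v,e_j> e_j||^2, the squared distance from v to span{e_j}.)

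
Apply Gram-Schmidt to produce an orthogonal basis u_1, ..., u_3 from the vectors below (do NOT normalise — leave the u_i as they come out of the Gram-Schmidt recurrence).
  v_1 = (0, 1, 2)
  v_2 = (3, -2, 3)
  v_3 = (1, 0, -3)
Orthogonal basis:
  u_1 = (0, 1, 2)
  u_2 = (3, -14/5, 7/5)
  u_3 = (56/47, 48/47, -24/47)

Apply the Gram-Schmidt recurrence
  u_1 = v_1
  u_i = v_i − Σ_{j<i} ((v_i · u_j) / (u_j · u_j)) · u_j.

Step by step this gives:
  u_1 = (0, 1, 2)
  u_2 = (3, -14/5, 7/5)
  u_3 = (56/47, 48/47, -24/47)

Orthogonality check:
  u_2 · u_1 = 0 (should be 0)
  u_3 · u_1 = 0 (should be 0)
  u_3 · u_2 = 0 (should be 0)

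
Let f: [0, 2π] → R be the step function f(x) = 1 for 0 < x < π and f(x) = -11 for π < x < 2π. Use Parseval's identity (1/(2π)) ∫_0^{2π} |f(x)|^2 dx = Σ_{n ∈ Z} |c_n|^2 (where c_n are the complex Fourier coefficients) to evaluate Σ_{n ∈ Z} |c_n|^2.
Σ |c_n|^2 = 61

Parseval equates the L^2 energy of f (normalised by 1/(2π)) with the ℓ^2 sum of its Fourier coefficients: (1/(2π)) ∫_0^{2π} |f|^2 = Σ |c_n|^2.
Compute the left side: (1/(2π)) [∫_0^π 1^2 dx + ∫_π^{2π} (-11)^2 dx] = (1/(2π)) · (1π + 121π) = (1 + 121)/2 = 61.
So Σ_{n ∈ Z} |c_n|^2 = 61.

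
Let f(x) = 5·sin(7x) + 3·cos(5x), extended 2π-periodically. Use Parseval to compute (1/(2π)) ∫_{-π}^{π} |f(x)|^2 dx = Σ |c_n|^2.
Σ |c_n|^2 = 17

Expand |f|^2 and use orthogonality of {sin(nx), cos(mx)} on [-π, π]:
  ∫_{-π}^{π} sin(nx)^2 dx = π, ∫ cos(mx)^2 dx = π, and cross terms integrate to 0.
So ∫_{-π}^{π} f(x)^2 dx = 5^2 · π + 3^2 · π = (25 + 9)π.
Divide by 2π: (25 + 9)/2 = 17.
By Parseval, this equals Σ |c_n|^2.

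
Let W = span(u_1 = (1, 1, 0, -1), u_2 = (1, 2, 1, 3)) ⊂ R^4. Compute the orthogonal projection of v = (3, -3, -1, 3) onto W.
proj_W(v) = (-2/3, -1/3, 1/3, 2)

Set up U = [u_1 | ... | u_2] ∈ R^(4×2). The projector onto W = col(U) is P = U (U^T U)^(-1) U^T.
Compute U^T U =
  [3, 0]
  [0, 15],
and U^T v = (-3, 5).
Solve U^T U · c = U^T v for the coefficients: c = (-1, 1/3). The projection is proj_W(v) = U c.
Check: (v - proj_W(v)) · u_1 = 0  (should be 0).
Check: (v - proj_W(v)) · u_2 = 0  (should be 0).
Result: proj_W(v) = (-2/3, -1/3, 1/3, 2).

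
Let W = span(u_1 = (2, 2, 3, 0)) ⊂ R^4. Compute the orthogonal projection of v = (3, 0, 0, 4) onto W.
proj_W(v) = (12/17, 12/17, 18/17, 0)

Set up U = [u_1 | ... | u_1] ∈ R^(4×1). The projector onto W = col(U) is P = U (U^T U)^(-1) U^T.
Compute U^T U =
  [17],
and U^T v = (6).
Solve U^T U · c = U^T v for the coefficients: c = (6/17). The projection is proj_W(v) = U c.
Check: (v - proj_W(v)) · u_1 = 0  (should be 0).
Result: proj_W(v) = (12/17, 12/17, 18/17, 0).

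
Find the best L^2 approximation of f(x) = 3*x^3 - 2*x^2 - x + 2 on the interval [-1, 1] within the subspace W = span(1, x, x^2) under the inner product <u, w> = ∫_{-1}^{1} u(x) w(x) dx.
g(x) = -2*x^2 + 4*x/5 + 2

The best approximation g ∈ W is the orthogonal projection of f onto W. Writing g = a_0 + a_1 x + a_2 x^2, the coefficients solve the normal equations G · a = b where
  G_{ij} = <φ_i, φ_j> and b_i = <f, φ_i>, with φ_0 = 1, φ_1 = x, φ_2 = x^2.
G =
  [2, 0, 2/3]
  [0, 2/3, 0]
  [2/3, 0, 2/5],
b = (8/3, 8/15, 8/15).
Solving gives a_0 = 2, a_1 = 4/5, a_2 = -2, so
  g(x) = -2*x^2 + 4*x/5 + 2.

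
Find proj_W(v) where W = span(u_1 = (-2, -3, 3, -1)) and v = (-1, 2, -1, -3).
proj_W(v) = (8/23, 12/23, -12/23, 4/23)

Set up U = [u_1 | ... | u_1] ∈ R^(4×1). The projector onto W = col(U) is P = U (U^T U)^(-1) U^T.
Compute U^T U =
  [23],
and U^T v = (-4).
Solve U^T U · c = U^T v for the coefficients: c = (-4/23). The projection is proj_W(v) = U c.
Check: (v - proj_W(v)) · u_1 = 0  (should be 0).
Result: proj_W(v) = (8/23, 12/23, -12/23, 4/23).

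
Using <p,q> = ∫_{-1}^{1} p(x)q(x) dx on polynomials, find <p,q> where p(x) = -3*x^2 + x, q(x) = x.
<p,q> = 2/3

Expand the product: p(x)·q(x) = -3*x^3 + x^2.
∫_{-1}^{1} of each monomial x^k gives [2/(k+1) if k even, 0 if k odd]. Integrating term-by-term (or equivalently evaluating the antiderivative F(x) = -3*x^4/4 + x^3/3 at the endpoints):
  F(1) − F(−1) = -5/12 − (-13/12) = 2/3.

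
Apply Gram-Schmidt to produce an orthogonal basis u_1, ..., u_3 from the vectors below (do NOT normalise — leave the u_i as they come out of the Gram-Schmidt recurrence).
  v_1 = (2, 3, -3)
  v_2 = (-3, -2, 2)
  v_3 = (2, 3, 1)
Orthogonal basis:
  u_1 = (2, 3, -3)
  u_2 = (-15/11, 5/11, -5/11)
  u_3 = (0, 2, 2)

Apply the Gram-Schmidt recurrence
  u_1 = v_1
  u_i = v_i − Σ_{j<i} ((v_i · u_j) / (u_j · u_j)) · u_j.

Step by step this gives:
  u_1 = (2, 3, -3)
  u_2 = (-15/11, 5/11, -5/11)
  u_3 = (0, 2, 2)

Orthogonality check:
  u_2 · u_1 = 0 (should be 0)
  u_3 · u_1 = 0 (should be 0)
  u_3 · u_2 = 0 (should be 0)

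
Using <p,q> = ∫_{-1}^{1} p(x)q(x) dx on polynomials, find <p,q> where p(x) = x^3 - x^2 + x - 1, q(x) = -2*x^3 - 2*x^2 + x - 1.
<p,q> = 472/105

Expand the product: p(x)·q(x) = -2*x^6 + x^4 - 2*x^3 + 4*x^2 - 2*x + 1.
∫_{-1}^{1} of each monomial x^k gives [2/(k+1) if k even, 0 if k odd]. Integrating term-by-term (or equivalently evaluating the antiderivative F(x) = -2*x^7/7 + x^5/5 - x^4/2 + 4*x^3/3 - x^2 + x at the endpoints):
  F(1) − F(−1) = 157/210 − (-787/210) = 472/105.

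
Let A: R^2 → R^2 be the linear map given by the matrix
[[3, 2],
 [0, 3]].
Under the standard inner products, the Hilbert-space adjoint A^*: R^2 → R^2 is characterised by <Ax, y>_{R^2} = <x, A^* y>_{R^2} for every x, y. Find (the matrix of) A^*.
A^* = A^T =
[[3, 0],
 [2, 3]]

For real matrices with standard dot products, the defining identity <Ax, y> = <x, A^* y> gives (Ax)^T y = x^T (A^*) y, i.e. x^T A^T y = x^T (A^*) y. Since this holds for all x, y, we must have A^* = A^T. Therefore
A^* =
[[3, 0],
 [2, 3]].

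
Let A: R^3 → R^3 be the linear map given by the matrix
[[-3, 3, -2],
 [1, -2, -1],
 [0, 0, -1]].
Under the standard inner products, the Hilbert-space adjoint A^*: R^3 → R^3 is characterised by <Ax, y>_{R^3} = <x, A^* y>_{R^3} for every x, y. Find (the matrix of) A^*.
A^* = A^T =
[[-3, 1, 0],
 [3, -2, 0],
 [-2, -1, -1]]

For real matrices with standard dot products, the defining identity <Ax, y> = <x, A^* y> gives (Ax)^T y = x^T (A^*) y, i.e. x^T A^T y = x^T (A^*) y. Since this holds for all x, y, we must have A^* = A^T. Therefore
A^* =
[[-3, 1, 0],
 [3, -2, 0],
 [-2, -1, -1]].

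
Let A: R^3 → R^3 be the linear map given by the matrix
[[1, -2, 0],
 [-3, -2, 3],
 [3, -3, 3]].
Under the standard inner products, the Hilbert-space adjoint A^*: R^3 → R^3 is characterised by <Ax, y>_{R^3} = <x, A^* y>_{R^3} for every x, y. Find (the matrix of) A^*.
A^* = A^T =
[[1, -3, 3],
 [-2, -2, -3],
 [0, 3, 3]]

For real matrices with standard dot products, the defining identity <Ax, y> = <x, A^* y> gives (Ax)^T y = x^T (A^*) y, i.e. x^T A^T y = x^T (A^*) y. Since this holds for all x, y, we must have A^* = A^T. Therefore
A^* =
[[1, -3, 3],
 [-2, -2, -3],
 [0, 3, 3]].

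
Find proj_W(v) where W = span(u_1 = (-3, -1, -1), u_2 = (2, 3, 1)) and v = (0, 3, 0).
proj_W(v) = (-1/9, 53/18, 7/18)

Set up U = [u_1 | ... | u_2] ∈ R^(3×2). The projector onto W = col(U) is P = U (U^T U)^(-1) U^T.
Compute U^T U =
  [11, -10]
  [-10, 14],
and U^T v = (-3, 9).
Solve U^T U · c = U^T v for the coefficients: c = (8/9, 23/18). The projection is proj_W(v) = U c.
Check: (v - proj_W(v)) · u_1 = 0  (should be 0).
Check: (v - proj_W(v)) · u_2 = 0  (should be 0).
Result: proj_W(v) = (-1/9, 53/18, 7/18).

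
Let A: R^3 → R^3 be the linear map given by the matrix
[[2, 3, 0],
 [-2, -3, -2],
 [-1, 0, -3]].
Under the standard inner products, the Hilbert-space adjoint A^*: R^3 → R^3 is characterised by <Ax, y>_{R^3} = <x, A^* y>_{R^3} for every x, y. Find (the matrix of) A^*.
A^* = A^T =
[[2, -2, -1],
 [3, -3, 0],
 [0, -2, -3]]

For real matrices with standard dot products, the defining identity <Ax, y> = <x, A^* y> gives (Ax)^T y = x^T (A^*) y, i.e. x^T A^T y = x^T (A^*) y. Since this holds for all x, y, we must have A^* = A^T. Therefore
A^* =
[[2, -2, -1],
 [3, -3, 0],
 [0, -2, -3]].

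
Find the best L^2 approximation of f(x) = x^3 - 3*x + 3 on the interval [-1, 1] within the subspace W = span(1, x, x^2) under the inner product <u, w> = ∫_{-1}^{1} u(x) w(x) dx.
g(x) = 3 - 12*x/5

The best approximation g ∈ W is the orthogonal projection of f onto W. Writing g = a_0 + a_1 x + a_2 x^2, the coefficients solve the normal equations G · a = b where
  G_{ij} = <φ_i, φ_j> and b_i = <f, φ_i>, with φ_0 = 1, φ_1 = x, φ_2 = x^2.
G =
  [2, 0, 2/3]
  [0, 2/3, 0]
  [2/3, 0, 2/5],
b = (6, -8/5, 2).
Solving gives a_0 = 3, a_1 = -12/5, a_2 = 0, so
  g(x) = 3 - 12*x/5.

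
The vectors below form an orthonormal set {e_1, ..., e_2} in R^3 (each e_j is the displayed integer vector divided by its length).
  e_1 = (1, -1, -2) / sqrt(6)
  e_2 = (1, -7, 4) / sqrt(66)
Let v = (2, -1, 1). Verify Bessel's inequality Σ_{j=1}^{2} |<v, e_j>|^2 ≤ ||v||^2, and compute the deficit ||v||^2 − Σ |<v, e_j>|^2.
Σ |<v, e_j>|^2 = 30/11; ||v||^2 = 6; deficit = 36/11

Write each e_j = u_j / sqrt(<u_j, u_j>) where u_j is the displayed integer vector. Then <v, e_j> = <v, u_j> / sqrt(<u_j, u_j>), so |<v, e_j>|^2 = <v, u_j>^2 / <u_j, u_j>.
Coefficients: <v, e_1> = 1/sqrt(6), <v, e_2> = 13/sqrt(66).
Square and sum: Σ |<v, e_j>|^2 = 30/11.
Compute ||v||^2 = v·v = 6.
Deficit = 6 − 30/11 = 36/11 ≥ 0, confirming Bessel's inequality. (The deficit equals ||v − Σ <v,e_j> e_j||^2, the squared distance from v to span{e_j}.)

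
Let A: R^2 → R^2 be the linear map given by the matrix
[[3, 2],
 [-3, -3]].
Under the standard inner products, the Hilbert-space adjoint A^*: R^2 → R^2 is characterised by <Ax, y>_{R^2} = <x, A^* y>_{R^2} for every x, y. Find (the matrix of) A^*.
A^* = A^T =
[[3, -3],
 [2, -3]]

For real matrices with standard dot products, the defining identity <Ax, y> = <x, A^* y> gives (Ax)^T y = x^T (A^*) y, i.e. x^T A^T y = x^T (A^*) y. Since this holds for all x, y, we must have A^* = A^T. Therefore
A^* =
[[3, -3],
 [2, -3]].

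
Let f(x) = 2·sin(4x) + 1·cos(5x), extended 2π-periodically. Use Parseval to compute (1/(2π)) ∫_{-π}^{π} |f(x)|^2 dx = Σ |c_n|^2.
Σ |c_n|^2 = 5/2

Expand |f|^2 and use orthogonality of {sin(nx), cos(mx)} on [-π, π]:
  ∫_{-π}^{π} sin(nx)^2 dx = π, ∫ cos(mx)^2 dx = π, and cross terms integrate to 0.
So ∫_{-π}^{π} f(x)^2 dx = 2^2 · π + 1^2 · π = (4 + 1)π.
Divide by 2π: (4 + 1)/2 = 5/2.
By Parseval, this equals Σ |c_n|^2.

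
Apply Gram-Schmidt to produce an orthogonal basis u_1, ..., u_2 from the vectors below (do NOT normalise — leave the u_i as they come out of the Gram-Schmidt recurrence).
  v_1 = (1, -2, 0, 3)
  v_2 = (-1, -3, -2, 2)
Orthogonal basis:
  u_1 = (1, -2, 0, 3)
  u_2 = (-25/14, -10/7, -2, -5/14)

Apply the Gram-Schmidt recurrence
  u_1 = v_1
  u_i = v_i − Σ_{j<i} ((v_i · u_j) / (u_j · u_j)) · u_j.

Step by step this gives:
  u_1 = (1, -2, 0, 3)
  u_2 = (-25/14, -10/7, -2, -5/14)

Orthogonality check:
  u_2 · u_1 = 0 (should be 0)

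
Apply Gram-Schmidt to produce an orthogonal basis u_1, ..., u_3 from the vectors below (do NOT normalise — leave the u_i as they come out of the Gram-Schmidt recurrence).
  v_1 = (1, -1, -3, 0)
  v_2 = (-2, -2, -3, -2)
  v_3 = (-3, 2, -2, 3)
Orthogonal basis:
  u_1 = (1, -1, -3, 0)
  u_2 = (-31/11, -13/11, -6/11, -2)
  u_3 = (-427/150, 329/150, -42/25, 238/75)

Apply the Gram-Schmidt recurrence
  u_1 = v_1
  u_i = v_i − Σ_{j<i} ((v_i · u_j) / (u_j · u_j)) · u_j.

Step by step this gives:
  u_1 = (1, -1, -3, 0)
  u_2 = (-31/11, -13/11, -6/11, -2)
  u_3 = (-427/150, 329/150, -42/25, 238/75)

Orthogonality check:
  u_2 · u_1 = 0 (should be 0)
  u_3 · u_1 = 0 (should be 0)
  u_3 · u_2 = 0 (should be 0)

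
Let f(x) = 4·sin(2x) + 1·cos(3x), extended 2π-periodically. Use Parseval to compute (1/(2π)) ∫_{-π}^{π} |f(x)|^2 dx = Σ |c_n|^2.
Σ |c_n|^2 = 17/2

Expand |f|^2 and use orthogonality of {sin(nx), cos(mx)} on [-π, π]:
  ∫_{-π}^{π} sin(nx)^2 dx = π, ∫ cos(mx)^2 dx = π, and cross terms integrate to 0.
So ∫_{-π}^{π} f(x)^2 dx = 4^2 · π + 1^2 · π = (16 + 1)π.
Divide by 2π: (16 + 1)/2 = 17/2.
By Parseval, this equals Σ |c_n|^2.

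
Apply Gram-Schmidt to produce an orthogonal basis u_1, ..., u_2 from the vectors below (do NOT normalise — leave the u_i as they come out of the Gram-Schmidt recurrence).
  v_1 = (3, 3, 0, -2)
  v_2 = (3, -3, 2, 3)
Orthogonal basis:
  u_1 = (3, 3, 0, -2)
  u_2 = (42/11, -24/11, 2, 27/11)

Apply the Gram-Schmidt recurrence
  u_1 = v_1
  u_i = v_i − Σ_{j<i} ((v_i · u_j) / (u_j · u_j)) · u_j.

Step by step this gives:
  u_1 = (3, 3, 0, -2)
  u_2 = (42/11, -24/11, 2, 27/11)

Orthogonality check:
  u_2 · u_1 = 0 (should be 0)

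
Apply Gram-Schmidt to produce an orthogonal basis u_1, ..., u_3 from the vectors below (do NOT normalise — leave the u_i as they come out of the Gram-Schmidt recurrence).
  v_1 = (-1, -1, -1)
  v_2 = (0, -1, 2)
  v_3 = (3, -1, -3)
Orthogonal basis:
  u_1 = (-1, -1, -1)
  u_2 = (-1/3, -4/3, 5/3)
  u_3 = (3, -2, -1)

Apply the Gram-Schmidt recurrence
  u_1 = v_1
  u_i = v_i − Σ_{j<i} ((v_i · u_j) / (u_j · u_j)) · u_j.

Step by step this gives:
  u_1 = (-1, -1, -1)
  u_2 = (-1/3, -4/3, 5/3)
  u_3 = (3, -2, -1)

Orthogonality check:
  u_2 · u_1 = 0 (should be 0)
  u_3 · u_1 = 0 (should be 0)
  u_3 · u_2 = 0 (should be 0)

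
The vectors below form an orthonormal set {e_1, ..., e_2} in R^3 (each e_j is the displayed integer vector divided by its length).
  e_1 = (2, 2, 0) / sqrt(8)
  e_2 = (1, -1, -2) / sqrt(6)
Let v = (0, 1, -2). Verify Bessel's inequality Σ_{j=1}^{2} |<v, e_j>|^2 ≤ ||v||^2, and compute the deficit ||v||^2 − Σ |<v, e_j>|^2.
Σ |<v, e_j>|^2 = 2; ||v||^2 = 5; deficit = 3

Write each e_j = u_j / sqrt(<u_j, u_j>) where u_j is the displayed integer vector. Then <v, e_j> = <v, u_j> / sqrt(<u_j, u_j>), so |<v, e_j>|^2 = <v, u_j>^2 / <u_j, u_j>.
Coefficients: <v, e_1> = 2/sqrt(8), <v, e_2> = 3/sqrt(6).
Square and sum: Σ |<v, e_j>|^2 = 2.
Compute ||v||^2 = v·v = 5.
Deficit = 5 − 2 = 3 ≥ 0, confirming Bessel's inequality. (The deficit equals ||v − Σ <v,e_j> e_j||^2, the squared distance from v to span{e_j}.)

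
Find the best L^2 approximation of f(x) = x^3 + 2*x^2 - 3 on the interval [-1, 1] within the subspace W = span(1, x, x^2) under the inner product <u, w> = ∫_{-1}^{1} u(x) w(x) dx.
g(x) = 2*x^2 + 3*x/5 - 3

The best approximation g ∈ W is the orthogonal projection of f onto W. Writing g = a_0 + a_1 x + a_2 x^2, the coefficients solve the normal equations G · a = b where
  G_{ij} = <φ_i, φ_j> and b_i = <f, φ_i>, with φ_0 = 1, φ_1 = x, φ_2 = x^2.
G =
  [2, 0, 2/3]
  [0, 2/3, 0]
  [2/3, 0, 2/5],
b = (-14/3, 2/5, -6/5).
Solving gives a_0 = -3, a_1 = 3/5, a_2 = 2, so
  g(x) = 2*x^2 + 3*x/5 - 3.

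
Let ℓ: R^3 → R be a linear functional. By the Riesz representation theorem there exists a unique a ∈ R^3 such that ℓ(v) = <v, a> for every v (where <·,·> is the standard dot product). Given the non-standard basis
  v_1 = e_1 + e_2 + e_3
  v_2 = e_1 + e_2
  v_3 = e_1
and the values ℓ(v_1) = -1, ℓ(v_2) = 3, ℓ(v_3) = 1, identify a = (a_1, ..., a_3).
a = (1, 2, -4)

Write a = (a_1, ..., a_3) in the standard basis. For each basis vector v_i, ℓ(v_i) = <v_i, a> is a linear equation in the a_j's. Collect the n equations into a matrix system V a = ℓ, where row i of V is v_i (expressed in the standard basis). Since V is invertible (lower-triangular with 1s on the diagonal, up to permutation), solve by back-substitution:
  V =
[[1, 1, 1],
 [1, 1, 0],
 [1, 0, 0]]
  V a = (-1, 3, 1)
Solving gives a = (1, 2, -4).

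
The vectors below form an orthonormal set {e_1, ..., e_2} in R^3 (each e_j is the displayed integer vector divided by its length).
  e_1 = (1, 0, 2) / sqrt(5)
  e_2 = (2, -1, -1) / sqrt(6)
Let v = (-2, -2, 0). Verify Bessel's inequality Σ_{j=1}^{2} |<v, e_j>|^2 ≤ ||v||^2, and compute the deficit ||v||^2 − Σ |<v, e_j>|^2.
Σ |<v, e_j>|^2 = 22/15; ||v||^2 = 8; deficit = 98/15

Write each e_j = u_j / sqrt(<u_j, u_j>) where u_j is the displayed integer vector. Then <v, e_j> = <v, u_j> / sqrt(<u_j, u_j>), so |<v, e_j>|^2 = <v, u_j>^2 / <u_j, u_j>.
Coefficients: <v, e_1> = -2/sqrt(5), <v, e_2> = -2/sqrt(6).
Square and sum: Σ |<v, e_j>|^2 = 22/15.
Compute ||v||^2 = v·v = 8.
Deficit = 8 − 22/15 = 98/15 ≥ 0, confirming Bessel's inequality. (The deficit equals ||v − Σ <v,e_j> e_j||^2, the squared distance from v to span{e_j}.)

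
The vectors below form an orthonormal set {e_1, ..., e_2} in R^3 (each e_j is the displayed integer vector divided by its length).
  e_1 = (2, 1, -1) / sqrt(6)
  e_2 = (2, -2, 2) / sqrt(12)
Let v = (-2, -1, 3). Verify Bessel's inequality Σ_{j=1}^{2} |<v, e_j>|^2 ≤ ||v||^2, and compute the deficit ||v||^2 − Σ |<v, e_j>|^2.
Σ |<v, e_j>|^2 = 12; ||v||^2 = 14; deficit = 2

Write each e_j = u_j / sqrt(<u_j, u_j>) where u_j is the displayed integer vector. Then <v, e_j> = <v, u_j> / sqrt(<u_j, u_j>), so |<v, e_j>|^2 = <v, u_j>^2 / <u_j, u_j>.
Coefficients: <v, e_1> = -8/sqrt(6), <v, e_2> = 4/sqrt(12).
Square and sum: Σ |<v, e_j>|^2 = 12.
Compute ||v||^2 = v·v = 14.
Deficit = 14 − 12 = 2 ≥ 0, confirming Bessel's inequality. (The deficit equals ||v − Σ <v,e_j> e_j||^2, the squared distance from v to span{e_j}.)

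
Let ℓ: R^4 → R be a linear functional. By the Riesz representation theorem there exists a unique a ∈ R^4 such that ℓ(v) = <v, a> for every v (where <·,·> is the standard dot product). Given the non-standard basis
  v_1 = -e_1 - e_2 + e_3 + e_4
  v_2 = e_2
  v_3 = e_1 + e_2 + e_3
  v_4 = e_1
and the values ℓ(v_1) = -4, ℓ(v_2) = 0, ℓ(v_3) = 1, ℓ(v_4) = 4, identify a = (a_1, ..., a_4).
a = (4, 0, -3, 3)

Write a = (a_1, ..., a_4) in the standard basis. For each basis vector v_i, ℓ(v_i) = <v_i, a> is a linear equation in the a_j's. Collect the n equations into a matrix system V a = ℓ, where row i of V is v_i (expressed in the standard basis). Since V is invertible (lower-triangular with 1s on the diagonal, up to permutation), solve by back-substitution:
  V =
[[-1, -1, 1, 1],
 [0, 1, 0, 0],
 [1, 1, 1, 0],
 [1, 0, 0, 0]]
  V a = (-4, 0, 1, 4)
Solving gives a = (4, 0, -3, 3).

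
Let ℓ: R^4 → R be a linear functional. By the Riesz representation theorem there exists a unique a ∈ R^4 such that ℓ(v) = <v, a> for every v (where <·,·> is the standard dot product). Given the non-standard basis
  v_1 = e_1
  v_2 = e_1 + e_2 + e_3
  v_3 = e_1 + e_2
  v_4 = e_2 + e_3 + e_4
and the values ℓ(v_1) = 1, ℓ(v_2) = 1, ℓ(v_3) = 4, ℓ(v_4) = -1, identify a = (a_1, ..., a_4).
a = (1, 3, -3, -1)

Write a = (a_1, ..., a_4) in the standard basis. For each basis vector v_i, ℓ(v_i) = <v_i, a> is a linear equation in the a_j's. Collect the n equations into a matrix system V a = ℓ, where row i of V is v_i (expressed in the standard basis). Since V is invertible (lower-triangular with 1s on the diagonal, up to permutation), solve by back-substitution:
  V =
[[1, 0, 0, 0],
 [1, 1, 1, 0],
 [1, 1, 0, 0],
 [0, 1, 1, 1]]
  V a = (1, 1, 4, -1)
Solving gives a = (1, 3, -3, -1).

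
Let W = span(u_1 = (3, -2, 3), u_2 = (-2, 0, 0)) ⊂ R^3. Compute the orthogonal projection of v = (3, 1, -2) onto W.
proj_W(v) = (3, 16/13, -24/13)

Set up U = [u_1 | ... | u_2] ∈ R^(3×2). The projector onto W = col(U) is P = U (U^T U)^(-1) U^T.
Compute U^T U =
  [22, -6]
  [-6, 4],
and U^T v = (1, -6).
Solve U^T U · c = U^T v for the coefficients: c = (-8/13, -63/26). The projection is proj_W(v) = U c.
Check: (v - proj_W(v)) · u_1 = 0  (should be 0).
Check: (v - proj_W(v)) · u_2 = 0  (should be 0).
Result: proj_W(v) = (3, 16/13, -24/13).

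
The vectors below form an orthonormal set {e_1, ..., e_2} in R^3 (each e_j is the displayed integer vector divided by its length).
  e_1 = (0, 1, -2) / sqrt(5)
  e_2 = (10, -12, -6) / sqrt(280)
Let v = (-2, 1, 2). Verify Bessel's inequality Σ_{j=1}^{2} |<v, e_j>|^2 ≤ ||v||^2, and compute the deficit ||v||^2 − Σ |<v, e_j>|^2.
Σ |<v, e_j>|^2 = 61/7; ||v||^2 = 9; deficit = 2/7

Write each e_j = u_j / sqrt(<u_j, u_j>) where u_j is the displayed integer vector. Then <v, e_j> = <v, u_j> / sqrt(<u_j, u_j>), so |<v, e_j>|^2 = <v, u_j>^2 / <u_j, u_j>.
Coefficients: <v, e_1> = -3/sqrt(5), <v, e_2> = -44/sqrt(280).
Square and sum: Σ |<v, e_j>|^2 = 61/7.
Compute ||v||^2 = v·v = 9.
Deficit = 9 − 61/7 = 2/7 ≥ 0, confirming Bessel's inequality. (The deficit equals ||v − Σ <v,e_j> e_j||^2, the squared distance from v to span{e_j}.)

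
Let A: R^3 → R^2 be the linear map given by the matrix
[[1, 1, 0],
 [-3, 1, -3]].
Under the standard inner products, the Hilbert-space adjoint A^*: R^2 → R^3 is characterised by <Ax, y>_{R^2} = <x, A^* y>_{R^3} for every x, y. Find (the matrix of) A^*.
A^* = A^T =
[[1, -3],
 [1, 1],
 [0, -3]]

For real matrices with standard dot products, the defining identity <Ax, y> = <x, A^* y> gives (Ax)^T y = x^T (A^*) y, i.e. x^T A^T y = x^T (A^*) y. Since this holds for all x, y, we must have A^* = A^T. Therefore
A^* =
[[1, -3],
 [1, 1],
 [0, -3]].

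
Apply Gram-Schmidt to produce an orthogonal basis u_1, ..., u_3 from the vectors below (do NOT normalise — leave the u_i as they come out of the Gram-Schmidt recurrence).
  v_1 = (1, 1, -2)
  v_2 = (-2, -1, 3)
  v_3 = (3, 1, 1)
Orthogonal basis:
  u_1 = (1, 1, -2)
  u_2 = (-1/2, 1/2, 0)
  u_3 = (5/3, 5/3, 5/3)

Apply the Gram-Schmidt recurrence
  u_1 = v_1
  u_i = v_i − Σ_{j<i} ((v_i · u_j) / (u_j · u_j)) · u_j.

Step by step this gives:
  u_1 = (1, 1, -2)
  u_2 = (-1/2, 1/2, 0)
  u_3 = (5/3, 5/3, 5/3)

Orthogonality check:
  u_2 · u_1 = 0 (should be 0)
  u_3 · u_1 = 0 (should be 0)
  u_3 · u_2 = 0 (should be 0)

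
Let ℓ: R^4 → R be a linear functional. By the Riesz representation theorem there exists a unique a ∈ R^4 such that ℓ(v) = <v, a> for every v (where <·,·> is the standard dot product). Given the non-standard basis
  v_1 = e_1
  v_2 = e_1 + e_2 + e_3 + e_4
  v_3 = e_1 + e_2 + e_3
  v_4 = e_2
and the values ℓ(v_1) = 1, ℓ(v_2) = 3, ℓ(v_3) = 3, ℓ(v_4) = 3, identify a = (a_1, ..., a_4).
a = (1, 3, -1, 0)

Write a = (a_1, ..., a_4) in the standard basis. For each basis vector v_i, ℓ(v_i) = <v_i, a> is a linear equation in the a_j's. Collect the n equations into a matrix system V a = ℓ, where row i of V is v_i (expressed in the standard basis). Since V is invertible (lower-triangular with 1s on the diagonal, up to permutation), solve by back-substitution:
  V =
[[1, 0, 0, 0],
 [1, 1, 1, 1],
 [1, 1, 1, 0],
 [0, 1, 0, 0]]
  V a = (1, 3, 3, 3)
Solving gives a = (1, 3, -1, 0).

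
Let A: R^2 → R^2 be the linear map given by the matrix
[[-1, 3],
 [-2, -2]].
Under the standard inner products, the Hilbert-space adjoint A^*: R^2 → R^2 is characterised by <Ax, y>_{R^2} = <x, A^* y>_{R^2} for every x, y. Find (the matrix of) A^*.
A^* = A^T =
[[-1, -2],
 [3, -2]]

For real matrices with standard dot products, the defining identity <Ax, y> = <x, A^* y> gives (Ax)^T y = x^T (A^*) y, i.e. x^T A^T y = x^T (A^*) y. Since this holds for all x, y, we must have A^* = A^T. Therefore
A^* =
[[-1, -2],
 [3, -2]].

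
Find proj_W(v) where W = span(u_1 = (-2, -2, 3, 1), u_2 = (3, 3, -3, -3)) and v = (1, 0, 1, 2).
proj_W(v) = (-1/2, -1/2, 0, 1)

Set up U = [u_1 | ... | u_2] ∈ R^(4×2). The projector onto W = col(U) is P = U (U^T U)^(-1) U^T.
Compute U^T U =
  [18, -24]
  [-24, 36],
and U^T v = (3, -6).
Solve U^T U · c = U^T v for the coefficients: c = (-1/2, -1/2). The projection is proj_W(v) = U c.
Check: (v - proj_W(v)) · u_1 = 0  (should be 0).
Check: (v - proj_W(v)) · u_2 = 0  (should be 0).
Result: proj_W(v) = (-1/2, -1/2, 0, 1).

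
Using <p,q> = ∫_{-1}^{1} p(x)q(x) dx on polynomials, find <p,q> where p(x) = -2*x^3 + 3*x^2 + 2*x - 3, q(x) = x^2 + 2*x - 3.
<p,q> = 184/15

Expand the product: p(x)·q(x) = -2*x^5 - x^4 + 14*x^3 - 8*x^2 - 12*x + 9.
∫_{-1}^{1} of each monomial x^k gives [2/(k+1) if k even, 0 if k odd]. Integrating term-by-term (or equivalently evaluating the antiderivative F(x) = -x^6/3 - x^5/5 + 7*x^4/2 - 8*x^3/3 - 6*x^2 + 9*x at the endpoints):
  F(1) − F(−1) = 33/10 − (-269/30) = 184/15.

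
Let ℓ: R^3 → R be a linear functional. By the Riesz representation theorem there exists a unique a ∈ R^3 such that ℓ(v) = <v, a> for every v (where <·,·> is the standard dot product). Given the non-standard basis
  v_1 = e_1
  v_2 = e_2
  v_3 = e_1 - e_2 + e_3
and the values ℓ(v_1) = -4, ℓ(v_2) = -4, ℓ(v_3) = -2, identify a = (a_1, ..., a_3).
a = (-4, -4, -2)

Write a = (a_1, ..., a_3) in the standard basis. For each basis vector v_i, ℓ(v_i) = <v_i, a> is a linear equation in the a_j's. Collect the n equations into a matrix system V a = ℓ, where row i of V is v_i (expressed in the standard basis). Since V is invertible (lower-triangular with 1s on the diagonal, up to permutation), solve by back-substitution:
  V =
[[1, 0, 0],
 [0, 1, 0],
 [1, -1, 1]]
  V a = (-4, -4, -2)
Solving gives a = (-4, -4, -2).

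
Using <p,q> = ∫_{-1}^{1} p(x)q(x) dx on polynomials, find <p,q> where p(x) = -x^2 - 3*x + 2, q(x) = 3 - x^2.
<p,q> = 136/15

Expand the product: p(x)·q(x) = x^4 + 3*x^3 - 5*x^2 - 9*x + 6.
∫_{-1}^{1} of each monomial x^k gives [2/(k+1) if k even, 0 if k odd]. Integrating term-by-term (or equivalently evaluating the antiderivative F(x) = x^5/5 + 3*x^4/4 - 5*x^3/3 - 9*x^2/2 + 6*x at the endpoints):
  F(1) − F(−1) = 47/60 − (-497/60) = 136/15.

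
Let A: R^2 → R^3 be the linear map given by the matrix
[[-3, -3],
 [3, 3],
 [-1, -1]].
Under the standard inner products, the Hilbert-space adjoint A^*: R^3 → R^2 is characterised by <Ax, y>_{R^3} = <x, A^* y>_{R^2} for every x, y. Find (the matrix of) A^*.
A^* = A^T =
[[-3, 3, -1],
 [-3, 3, -1]]

For real matrices with standard dot products, the defining identity <Ax, y> = <x, A^* y> gives (Ax)^T y = x^T (A^*) y, i.e. x^T A^T y = x^T (A^*) y. Since this holds for all x, y, we must have A^* = A^T. Therefore
A^* =
[[-3, 3, -1],
 [-3, 3, -1]].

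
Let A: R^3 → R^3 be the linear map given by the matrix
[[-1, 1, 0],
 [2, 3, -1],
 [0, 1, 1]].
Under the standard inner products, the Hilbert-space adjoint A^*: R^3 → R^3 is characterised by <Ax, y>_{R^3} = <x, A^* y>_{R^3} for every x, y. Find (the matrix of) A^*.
A^* = A^T =
[[-1, 2, 0],
 [1, 3, 1],
 [0, -1, 1]]

For real matrices with standard dot products, the defining identity <Ax, y> = <x, A^* y> gives (Ax)^T y = x^T (A^*) y, i.e. x^T A^T y = x^T (A^*) y. Since this holds for all x, y, we must have A^* = A^T. Therefore
A^* =
[[-1, 2, 0],
 [1, 3, 1],
 [0, -1, 1]].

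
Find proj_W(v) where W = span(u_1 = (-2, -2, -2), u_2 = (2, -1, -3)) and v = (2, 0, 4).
proj_W(v) = (22/19, 40/19, 52/19)

Set up U = [u_1 | ... | u_2] ∈ R^(3×2). The projector onto W = col(U) is P = U (U^T U)^(-1) U^T.
Compute U^T U =
  [12, 4]
  [4, 14],
and U^T v = (-12, -8).
Solve U^T U · c = U^T v for the coefficients: c = (-17/19, -6/19). The projection is proj_W(v) = U c.
Check: (v - proj_W(v)) · u_1 = 0  (should be 0).
Check: (v - proj_W(v)) · u_2 = 0  (should be 0).
Result: proj_W(v) = (22/19, 40/19, 52/19).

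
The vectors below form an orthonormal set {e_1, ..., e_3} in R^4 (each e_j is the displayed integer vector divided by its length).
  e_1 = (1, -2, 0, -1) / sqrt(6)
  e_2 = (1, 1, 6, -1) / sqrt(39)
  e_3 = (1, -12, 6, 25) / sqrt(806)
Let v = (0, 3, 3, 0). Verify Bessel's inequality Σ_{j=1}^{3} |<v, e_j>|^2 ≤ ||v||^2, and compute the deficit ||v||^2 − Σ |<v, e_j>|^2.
Σ |<v, e_j>|^2 = 549/31; ||v||^2 = 18; deficit = 9/31

Write each e_j = u_j / sqrt(<u_j, u_j>) where u_j is the displayed integer vector. Then <v, e_j> = <v, u_j> / sqrt(<u_j, u_j>), so |<v, e_j>|^2 = <v, u_j>^2 / <u_j, u_j>.
Coefficients: <v, e_1> = -6/sqrt(6), <v, e_2> = 21/sqrt(39), <v, e_3> = -18/sqrt(806).
Square and sum: Σ |<v, e_j>|^2 = 549/31.
Compute ||v||^2 = v·v = 18.
Deficit = 18 − 549/31 = 9/31 ≥ 0, confirming Bessel's inequality. (The deficit equals ||v − Σ <v,e_j> e_j||^2, the squared distance from v to span{e_j}.)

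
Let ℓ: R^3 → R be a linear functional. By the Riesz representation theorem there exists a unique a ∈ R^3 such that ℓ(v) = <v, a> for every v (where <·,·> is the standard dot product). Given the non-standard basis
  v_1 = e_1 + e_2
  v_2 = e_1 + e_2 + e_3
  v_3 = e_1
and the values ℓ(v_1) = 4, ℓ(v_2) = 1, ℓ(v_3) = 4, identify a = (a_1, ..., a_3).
a = (4, 0, -3)

Write a = (a_1, ..., a_3) in the standard basis. For each basis vector v_i, ℓ(v_i) = <v_i, a> is a linear equation in the a_j's. Collect the n equations into a matrix system V a = ℓ, where row i of V is v_i (expressed in the standard basis). Since V is invertible (lower-triangular with 1s on the diagonal, up to permutation), solve by back-substitution:
  V =
[[1, 1, 0],
 [1, 1, 1],
 [1, 0, 0]]
  V a = (4, 1, 4)
Solving gives a = (4, 0, -3).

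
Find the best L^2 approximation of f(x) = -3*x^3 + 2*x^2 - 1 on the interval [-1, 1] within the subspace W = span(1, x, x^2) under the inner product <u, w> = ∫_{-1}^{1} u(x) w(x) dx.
g(x) = 2*x^2 - 9*x/5 - 1

The best approximation g ∈ W is the orthogonal projection of f onto W. Writing g = a_0 + a_1 x + a_2 x^2, the coefficients solve the normal equations G · a = b where
  G_{ij} = <φ_i, φ_j> and b_i = <f, φ_i>, with φ_0 = 1, φ_1 = x, φ_2 = x^2.
G =
  [2, 0, 2/3]
  [0, 2/3, 0]
  [2/3, 0, 2/5],
b = (-2/3, -6/5, 2/15).
Solving gives a_0 = -1, a_1 = -9/5, a_2 = 2, so
  g(x) = 2*x^2 - 9*x/5 - 1.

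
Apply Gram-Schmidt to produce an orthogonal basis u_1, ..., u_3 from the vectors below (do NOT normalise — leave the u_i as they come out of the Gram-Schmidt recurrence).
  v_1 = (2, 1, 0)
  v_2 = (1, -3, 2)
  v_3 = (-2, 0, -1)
Orthogonal basis:
  u_1 = (2, 1, 0)
  u_2 = (7/5, -14/5, 2)
  u_3 = (2/23, -4/23, -7/23)

Apply the Gram-Schmidt recurrence
  u_1 = v_1
  u_i = v_i − Σ_{j<i} ((v_i · u_j) / (u_j · u_j)) · u_j.

Step by step this gives:
  u_1 = (2, 1, 0)
  u_2 = (7/5, -14/5, 2)
  u_3 = (2/23, -4/23, -7/23)

Orthogonality check:
  u_2 · u_1 = 0 (should be 0)
  u_3 · u_1 = 0 (should be 0)
  u_3 · u_2 = 0 (should be 0)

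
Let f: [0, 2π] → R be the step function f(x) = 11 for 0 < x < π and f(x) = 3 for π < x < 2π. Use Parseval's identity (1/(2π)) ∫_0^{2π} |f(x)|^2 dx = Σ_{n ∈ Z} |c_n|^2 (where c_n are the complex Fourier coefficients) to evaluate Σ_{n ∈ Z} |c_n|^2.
Σ |c_n|^2 = 65

Parseval equates the L^2 energy of f (normalised by 1/(2π)) with the ℓ^2 sum of its Fourier coefficients: (1/(2π)) ∫_0^{2π} |f|^2 = Σ |c_n|^2.
Compute the left side: (1/(2π)) [∫_0^π 11^2 dx + ∫_π^{2π} 3^2 dx] = (1/(2π)) · (121π + 9π) = (121 + 9)/2 = 65.
So Σ_{n ∈ Z} |c_n|^2 = 65.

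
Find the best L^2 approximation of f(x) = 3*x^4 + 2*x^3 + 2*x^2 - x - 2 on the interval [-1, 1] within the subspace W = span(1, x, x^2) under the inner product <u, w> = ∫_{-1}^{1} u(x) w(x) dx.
g(x) = 32*x^2/7 + x/5 - 79/35

The best approximation g ∈ W is the orthogonal projection of f onto W. Writing g = a_0 + a_1 x + a_2 x^2, the coefficients solve the normal equations G · a = b where
  G_{ij} = <φ_i, φ_j> and b_i = <f, φ_i>, with φ_0 = 1, φ_1 = x, φ_2 = x^2.
G =
  [2, 0, 2/3]
  [0, 2/3, 0]
  [2/3, 0, 2/5],
b = (-22/15, 2/15, 34/105).
Solving gives a_0 = -79/35, a_1 = 1/5, a_2 = 32/7, so
  g(x) = 32*x^2/7 + x/5 - 79/35.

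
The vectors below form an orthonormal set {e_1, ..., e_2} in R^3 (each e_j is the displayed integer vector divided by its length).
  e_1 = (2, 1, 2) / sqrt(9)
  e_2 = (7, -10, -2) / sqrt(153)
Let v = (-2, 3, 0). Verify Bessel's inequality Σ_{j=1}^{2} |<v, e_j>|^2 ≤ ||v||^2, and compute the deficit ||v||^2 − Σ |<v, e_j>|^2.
Σ |<v, e_j>|^2 = 217/17; ||v||^2 = 13; deficit = 4/17

Write each e_j = u_j / sqrt(<u_j, u_j>) where u_j is the displayed integer vector. Then <v, e_j> = <v, u_j> / sqrt(<u_j, u_j>), so |<v, e_j>|^2 = <v, u_j>^2 / <u_j, u_j>.
Coefficients: <v, e_1> = -1/sqrt(9), <v, e_2> = -44/sqrt(153).
Square and sum: Σ |<v, e_j>|^2 = 217/17.
Compute ||v||^2 = v·v = 13.
Deficit = 13 − 217/17 = 4/17 ≥ 0, confirming Bessel's inequality. (The deficit equals ||v − Σ <v,e_j> e_j||^2, the squared distance from v to span{e_j}.)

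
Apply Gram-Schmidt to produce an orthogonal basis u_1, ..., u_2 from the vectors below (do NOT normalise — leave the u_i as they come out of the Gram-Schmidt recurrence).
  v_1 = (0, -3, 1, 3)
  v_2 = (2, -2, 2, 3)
Orthogonal basis:
  u_1 = (0, -3, 1, 3)
  u_2 = (2, 13/19, 21/19, 6/19)

Apply the Gram-Schmidt recurrence
  u_1 = v_1
  u_i = v_i − Σ_{j<i} ((v_i · u_j) / (u_j · u_j)) · u_j.

Step by step this gives:
  u_1 = (0, -3, 1, 3)
  u_2 = (2, 13/19, 21/19, 6/19)

Orthogonality check:
  u_2 · u_1 = 0 (should be 0)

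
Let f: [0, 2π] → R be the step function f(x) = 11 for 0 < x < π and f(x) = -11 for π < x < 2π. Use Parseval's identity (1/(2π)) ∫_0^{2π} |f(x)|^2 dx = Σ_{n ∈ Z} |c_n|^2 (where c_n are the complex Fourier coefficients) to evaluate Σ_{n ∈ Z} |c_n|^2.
Σ |c_n|^2 = 121

Parseval equates the L^2 energy of f (normalised by 1/(2π)) with the ℓ^2 sum of its Fourier coefficients: (1/(2π)) ∫_0^{2π} |f|^2 = Σ |c_n|^2.
Compute the left side: (1/(2π)) [∫_0^π 11^2 dx + ∫_π^{2π} (-11)^2 dx] = (1/(2π)) · (121π + 121π) = (121 + 121)/2 = 121.
So Σ_{n ∈ Z} |c_n|^2 = 121.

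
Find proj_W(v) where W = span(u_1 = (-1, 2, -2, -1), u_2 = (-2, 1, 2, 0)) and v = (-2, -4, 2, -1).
proj_W(v) = (1/90, -61/45, 121/45, 9/10)

Set up U = [u_1 | ... | u_2] ∈ R^(4×2). The projector onto W = col(U) is P = U (U^T U)^(-1) U^T.
Compute U^T U =
  [10, 0]
  [0, 9],
and U^T v = (-9, 4).
Solve U^T U · c = U^T v for the coefficients: c = (-9/10, 4/9). The projection is proj_W(v) = U c.
Check: (v - proj_W(v)) · u_1 = 0  (should be 0).
Check: (v - proj_W(v)) · u_2 = 0  (should be 0).
Result: proj_W(v) = (1/90, -61/45, 121/45, 9/10).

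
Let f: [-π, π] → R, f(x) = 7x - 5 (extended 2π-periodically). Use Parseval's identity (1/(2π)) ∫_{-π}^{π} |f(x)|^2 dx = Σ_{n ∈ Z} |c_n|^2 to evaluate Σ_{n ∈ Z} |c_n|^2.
Σ |c_n|^2 = 49π^2/3 + 25

Expand and integrate term by term over [-π, π]:
  ∫ (7x)^2 dx = 49·(2π^3/3); ∫ 2·7·(-5)·x dx = 0 (odd integrand); ∫ (-5)^2 dx = 25·2π.
So (1/(2π)) ∫_{-π}^{π} (7x - 5)^2 dx = 49π^2/3 + 25 = 49π^2/3 + 25.
Parseval ⇒ Σ |c_n|^2 = 49π^2/3 + 25.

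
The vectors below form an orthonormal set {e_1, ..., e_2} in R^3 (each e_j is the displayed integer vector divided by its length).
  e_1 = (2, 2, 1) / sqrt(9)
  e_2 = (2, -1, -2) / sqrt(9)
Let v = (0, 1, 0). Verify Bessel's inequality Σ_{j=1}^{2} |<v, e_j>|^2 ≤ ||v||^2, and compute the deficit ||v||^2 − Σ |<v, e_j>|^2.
Σ |<v, e_j>|^2 = 5/9; ||v||^2 = 1; deficit = 4/9

Write each e_j = u_j / sqrt(<u_j, u_j>) where u_j is the displayed integer vector. Then <v, e_j> = <v, u_j> / sqrt(<u_j, u_j>), so |<v, e_j>|^2 = <v, u_j>^2 / <u_j, u_j>.
Coefficients: <v, e_1> = 2/sqrt(9), <v, e_2> = -1/sqrt(9).
Square and sum: Σ |<v, e_j>|^2 = 5/9.
Compute ||v||^2 = v·v = 1.
Deficit = 1 − 5/9 = 4/9 ≥ 0, confirming Bessel's inequality. (The deficit equals ||v − Σ <v,e_j> e_j||^2, the squared distance from v to span{e_j}.)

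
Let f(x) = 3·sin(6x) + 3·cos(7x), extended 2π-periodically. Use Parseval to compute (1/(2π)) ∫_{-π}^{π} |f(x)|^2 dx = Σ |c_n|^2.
Σ |c_n|^2 = 9

Expand |f|^2 and use orthogonality of {sin(nx), cos(mx)} on [-π, π]:
  ∫_{-π}^{π} sin(nx)^2 dx = π, ∫ cos(mx)^2 dx = π, and cross terms integrate to 0.
So ∫_{-π}^{π} f(x)^2 dx = 3^2 · π + 3^2 · π = (9 + 9)π.
Divide by 2π: (9 + 9)/2 = 9.
By Parseval, this equals Σ |c_n|^2.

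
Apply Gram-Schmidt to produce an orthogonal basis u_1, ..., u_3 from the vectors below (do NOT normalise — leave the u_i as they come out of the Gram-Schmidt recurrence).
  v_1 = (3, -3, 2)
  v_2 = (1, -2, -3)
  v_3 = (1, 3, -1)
Orthogonal basis:
  u_1 = (3, -3, 2)
  u_2 = (13/22, -35/22, -36/11)
  u_3 = (49/23, 539/299, -147/299)

Apply the Gram-Schmidt recurrence
  u_1 = v_1
  u_i = v_i − Σ_{j<i} ((v_i · u_j) / (u_j · u_j)) · u_j.

Step by step this gives:
  u_1 = (3, -3, 2)
  u_2 = (13/22, -35/22, -36/11)
  u_3 = (49/23, 539/299, -147/299)

Orthogonality check:
  u_2 · u_1 = 0 (should be 0)
  u_3 · u_1 = 0 (should be 0)
  u_3 · u_2 = 0 (should be 0)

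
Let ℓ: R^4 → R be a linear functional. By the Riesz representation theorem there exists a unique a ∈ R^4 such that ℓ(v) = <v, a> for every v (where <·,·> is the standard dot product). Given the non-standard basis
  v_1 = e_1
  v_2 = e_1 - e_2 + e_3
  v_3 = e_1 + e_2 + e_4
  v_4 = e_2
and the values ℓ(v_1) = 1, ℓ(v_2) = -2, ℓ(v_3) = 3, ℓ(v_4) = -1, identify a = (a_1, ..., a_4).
a = (1, -1, -4, 3)

Write a = (a_1, ..., a_4) in the standard basis. For each basis vector v_i, ℓ(v_i) = <v_i, a> is a linear equation in the a_j's. Collect the n equations into a matrix system V a = ℓ, where row i of V is v_i (expressed in the standard basis). Since V is invertible (lower-triangular with 1s on the diagonal, up to permutation), solve by back-substitution:
  V =
[[1, 0, 0, 0],
 [1, -1, 1, 0],
 [1, 1, 0, 1],
 [0, 1, 0, 0]]
  V a = (1, -2, 3, -1)
Solving gives a = (1, -1, -4, 3).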